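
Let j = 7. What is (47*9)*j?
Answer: 2961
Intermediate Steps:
(47*9)*j = (47*9)*7 = 423*7 = 2961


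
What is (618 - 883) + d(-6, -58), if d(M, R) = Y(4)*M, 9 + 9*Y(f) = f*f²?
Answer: -905/3 ≈ -301.67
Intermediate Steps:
Y(f) = -1 + f³/9 (Y(f) = -1 + (f*f²)/9 = -1 + f³/9)
d(M, R) = 55*M/9 (d(M, R) = (-1 + (⅑)*4³)*M = (-1 + (⅑)*64)*M = (-1 + 64/9)*M = 55*M/9)
(618 - 883) + d(-6, -58) = (618 - 883) + (55/9)*(-6) = -265 - 110/3 = -905/3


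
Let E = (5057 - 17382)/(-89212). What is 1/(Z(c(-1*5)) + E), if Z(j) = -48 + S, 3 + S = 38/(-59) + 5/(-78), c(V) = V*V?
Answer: -205276812/10586128541 ≈ -0.019391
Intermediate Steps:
c(V) = V²
S = -17065/4602 (S = -3 + (38/(-59) + 5/(-78)) = -3 + (38*(-1/59) + 5*(-1/78)) = -3 + (-38/59 - 5/78) = -3 - 3259/4602 = -17065/4602 ≈ -3.7082)
E = 12325/89212 (E = -12325*(-1/89212) = 12325/89212 ≈ 0.13815)
Z(j) = -237961/4602 (Z(j) = -48 - 17065/4602 = -237961/4602)
1/(Z(c(-1*5)) + E) = 1/(-237961/4602 + 12325/89212) = 1/(-10586128541/205276812) = -205276812/10586128541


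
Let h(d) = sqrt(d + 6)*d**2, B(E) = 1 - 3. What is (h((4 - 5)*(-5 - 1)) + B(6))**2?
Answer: 15556 - 288*sqrt(3) ≈ 15057.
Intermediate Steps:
B(E) = -2
h(d) = d**2*sqrt(6 + d) (h(d) = sqrt(6 + d)*d**2 = d**2*sqrt(6 + d))
(h((4 - 5)*(-5 - 1)) + B(6))**2 = (((4 - 5)*(-5 - 1))**2*sqrt(6 + (4 - 5)*(-5 - 1)) - 2)**2 = ((-1*(-6))**2*sqrt(6 - 1*(-6)) - 2)**2 = (6**2*sqrt(6 + 6) - 2)**2 = (36*sqrt(12) - 2)**2 = (36*(2*sqrt(3)) - 2)**2 = (72*sqrt(3) - 2)**2 = (-2 + 72*sqrt(3))**2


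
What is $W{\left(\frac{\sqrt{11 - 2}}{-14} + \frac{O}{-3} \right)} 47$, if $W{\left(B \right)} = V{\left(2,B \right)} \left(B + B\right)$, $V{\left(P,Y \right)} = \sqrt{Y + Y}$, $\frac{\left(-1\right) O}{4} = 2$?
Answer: $\frac{4841 \sqrt{2163}}{441} \approx 510.53$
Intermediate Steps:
$O = -8$ ($O = \left(-4\right) 2 = -8$)
$V{\left(P,Y \right)} = \sqrt{2} \sqrt{Y}$ ($V{\left(P,Y \right)} = \sqrt{2 Y} = \sqrt{2} \sqrt{Y}$)
$W{\left(B \right)} = 2 \sqrt{2} B^{\frac{3}{2}}$ ($W{\left(B \right)} = \sqrt{2} \sqrt{B} \left(B + B\right) = \sqrt{2} \sqrt{B} 2 B = 2 \sqrt{2} B^{\frac{3}{2}}$)
$W{\left(\frac{\sqrt{11 - 2}}{-14} + \frac{O}{-3} \right)} 47 = 2 \sqrt{2} \left(\frac{\sqrt{11 - 2}}{-14} - \frac{8}{-3}\right)^{\frac{3}{2}} \cdot 47 = 2 \sqrt{2} \left(\sqrt{9} \left(- \frac{1}{14}\right) - - \frac{8}{3}\right)^{\frac{3}{2}} \cdot 47 = 2 \sqrt{2} \left(3 \left(- \frac{1}{14}\right) + \frac{8}{3}\right)^{\frac{3}{2}} \cdot 47 = 2 \sqrt{2} \left(- \frac{3}{14} + \frac{8}{3}\right)^{\frac{3}{2}} \cdot 47 = 2 \sqrt{2} \left(\frac{103}{42}\right)^{\frac{3}{2}} \cdot 47 = 2 \sqrt{2} \frac{103 \sqrt{4326}}{1764} \cdot 47 = \frac{103 \sqrt{2163}}{441} \cdot 47 = \frac{4841 \sqrt{2163}}{441}$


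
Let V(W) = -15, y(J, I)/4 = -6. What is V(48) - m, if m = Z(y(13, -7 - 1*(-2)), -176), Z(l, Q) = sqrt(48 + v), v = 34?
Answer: -15 - sqrt(82) ≈ -24.055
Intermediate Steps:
y(J, I) = -24 (y(J, I) = 4*(-6) = -24)
Z(l, Q) = sqrt(82) (Z(l, Q) = sqrt(48 + 34) = sqrt(82))
m = sqrt(82) ≈ 9.0554
V(48) - m = -15 - sqrt(82)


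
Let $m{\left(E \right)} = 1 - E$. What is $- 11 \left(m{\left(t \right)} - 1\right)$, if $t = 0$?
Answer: $0$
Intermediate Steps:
$- 11 \left(m{\left(t \right)} - 1\right) = - 11 \left(\left(1 - 0\right) - 1\right) = - 11 \left(\left(1 + 0\right) - 1\right) = - 11 \left(1 - 1\right) = \left(-11\right) 0 = 0$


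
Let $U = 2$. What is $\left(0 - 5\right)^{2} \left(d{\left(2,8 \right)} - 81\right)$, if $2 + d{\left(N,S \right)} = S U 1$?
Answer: $-1675$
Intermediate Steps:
$d{\left(N,S \right)} = -2 + 2 S$ ($d{\left(N,S \right)} = -2 + S 2 \cdot 1 = -2 + 2 S 1 = -2 + 2 S$)
$\left(0 - 5\right)^{2} \left(d{\left(2,8 \right)} - 81\right) = \left(0 - 5\right)^{2} \left(\left(-2 + 2 \cdot 8\right) - 81\right) = \left(-5\right)^{2} \left(\left(-2 + 16\right) - 81\right) = 25 \left(14 - 81\right) = 25 \left(-67\right) = -1675$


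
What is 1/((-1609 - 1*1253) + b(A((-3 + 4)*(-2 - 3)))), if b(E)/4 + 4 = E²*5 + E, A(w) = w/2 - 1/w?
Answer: -5/13907 ≈ -0.00035953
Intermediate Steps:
A(w) = w/2 - 1/w (A(w) = w*(½) - 1/w = w/2 - 1/w)
b(E) = -16 + 4*E + 20*E² (b(E) = -16 + 4*(E²*5 + E) = -16 + 4*(5*E² + E) = -16 + 4*(E + 5*E²) = -16 + (4*E + 20*E²) = -16 + 4*E + 20*E²)
1/((-1609 - 1*1253) + b(A((-3 + 4)*(-2 - 3)))) = 1/((-1609 - 1*1253) + (-16 + 4*(((-3 + 4)*(-2 - 3))/2 - 1/((-3 + 4)*(-2 - 3))) + 20*(((-3 + 4)*(-2 - 3))/2 - 1/((-3 + 4)*(-2 - 3)))²)) = 1/((-1609 - 1253) + (-16 + 4*((1*(-5))/2 - 1/(1*(-5))) + 20*((1*(-5))/2 - 1/(1*(-5)))²)) = 1/(-2862 + (-16 + 4*((½)*(-5) - 1/(-5)) + 20*((½)*(-5) - 1/(-5))²)) = 1/(-2862 + (-16 + 4*(-5/2 - 1*(-⅕)) + 20*(-5/2 - 1*(-⅕))²)) = 1/(-2862 + (-16 + 4*(-5/2 + ⅕) + 20*(-5/2 + ⅕)²)) = 1/(-2862 + (-16 + 4*(-23/10) + 20*(-23/10)²)) = 1/(-2862 + (-16 - 46/5 + 20*(529/100))) = 1/(-2862 + (-16 - 46/5 + 529/5)) = 1/(-2862 + 403/5) = 1/(-13907/5) = -5/13907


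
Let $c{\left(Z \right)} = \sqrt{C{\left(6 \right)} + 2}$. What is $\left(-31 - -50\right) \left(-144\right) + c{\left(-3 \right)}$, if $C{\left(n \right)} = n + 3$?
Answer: $-2736 + \sqrt{11} \approx -2732.7$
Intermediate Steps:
$C{\left(n \right)} = 3 + n$
$c{\left(Z \right)} = \sqrt{11}$ ($c{\left(Z \right)} = \sqrt{\left(3 + 6\right) + 2} = \sqrt{9 + 2} = \sqrt{11}$)
$\left(-31 - -50\right) \left(-144\right) + c{\left(-3 \right)} = \left(-31 - -50\right) \left(-144\right) + \sqrt{11} = \left(-31 + 50\right) \left(-144\right) + \sqrt{11} = 19 \left(-144\right) + \sqrt{11} = -2736 + \sqrt{11}$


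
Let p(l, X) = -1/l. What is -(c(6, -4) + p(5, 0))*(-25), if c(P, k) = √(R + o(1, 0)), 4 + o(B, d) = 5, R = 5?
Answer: -5 + 25*√6 ≈ 56.237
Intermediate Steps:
o(B, d) = 1 (o(B, d) = -4 + 5 = 1)
c(P, k) = √6 (c(P, k) = √(5 + 1) = √6)
-(c(6, -4) + p(5, 0))*(-25) = -(√6 - 1/5)*(-25) = -(√6 - 1*⅕)*(-25) = -(√6 - ⅕)*(-25) = -(-⅕ + √6)*(-25) = -(5 - 25*√6) = -5 + 25*√6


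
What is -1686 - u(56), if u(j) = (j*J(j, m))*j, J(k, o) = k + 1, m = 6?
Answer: -180438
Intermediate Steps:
J(k, o) = 1 + k
u(j) = j²*(1 + j) (u(j) = (j*(1 + j))*j = j²*(1 + j))
-1686 - u(56) = -1686 - 56²*(1 + 56) = -1686 - 3136*57 = -1686 - 1*178752 = -1686 - 178752 = -180438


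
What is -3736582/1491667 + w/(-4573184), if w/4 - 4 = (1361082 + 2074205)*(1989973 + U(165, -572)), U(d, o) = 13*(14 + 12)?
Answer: -10198963394971747359/1705416914432 ≈ -5.9803e+6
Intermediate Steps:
U(d, o) = 338 (U(d, o) = 13*26 = 338)
w = 27349158017044 (w = 16 + 4*((1361082 + 2074205)*(1989973 + 338)) = 16 + 4*(3435287*1990311) = 16 + 4*6837289504257 = 16 + 27349158017028 = 27349158017044)
-3736582/1491667 + w/(-4573184) = -3736582/1491667 + 27349158017044/(-4573184) = -3736582*1/1491667 + 27349158017044*(-1/4573184) = -3736582/1491667 - 6837289504261/1143296 = -10198963394971747359/1705416914432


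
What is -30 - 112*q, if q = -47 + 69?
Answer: -2494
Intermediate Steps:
q = 22
-30 - 112*q = -30 - 112*22 = -30 - 2464 = -2494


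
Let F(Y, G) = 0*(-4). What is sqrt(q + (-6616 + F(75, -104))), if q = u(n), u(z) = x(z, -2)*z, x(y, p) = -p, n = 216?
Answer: 2*I*sqrt(1546) ≈ 78.638*I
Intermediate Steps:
F(Y, G) = 0
u(z) = 2*z (u(z) = (-1*(-2))*z = 2*z)
q = 432 (q = 2*216 = 432)
sqrt(q + (-6616 + F(75, -104))) = sqrt(432 + (-6616 + 0)) = sqrt(432 - 6616) = sqrt(-6184) = 2*I*sqrt(1546)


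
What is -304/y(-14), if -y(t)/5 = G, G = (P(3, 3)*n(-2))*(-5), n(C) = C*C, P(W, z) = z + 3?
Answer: -38/75 ≈ -0.50667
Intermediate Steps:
P(W, z) = 3 + z
n(C) = C²
G = -120 (G = ((3 + 3)*(-2)²)*(-5) = (6*4)*(-5) = 24*(-5) = -120)
y(t) = 600 (y(t) = -5*(-120) = 600)
-304/y(-14) = -304/600 = -304*1/600 = -38/75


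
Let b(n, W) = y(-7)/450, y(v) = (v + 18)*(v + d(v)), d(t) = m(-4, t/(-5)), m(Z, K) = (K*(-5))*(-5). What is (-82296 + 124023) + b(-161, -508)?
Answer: 9388729/225 ≈ 41728.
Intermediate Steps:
m(Z, K) = 25*K (m(Z, K) = -5*K*(-5) = 25*K)
d(t) = -5*t (d(t) = 25*(t/(-5)) = 25*(t*(-⅕)) = 25*(-t/5) = -5*t)
y(v) = -4*v*(18 + v) (y(v) = (v + 18)*(v - 5*v) = (18 + v)*(-4*v) = -4*v*(18 + v))
b(n, W) = 154/225 (b(n, W) = (4*(-7)*(-18 - 1*(-7)))/450 = (4*(-7)*(-18 + 7))*(1/450) = (4*(-7)*(-11))*(1/450) = 308*(1/450) = 154/225)
(-82296 + 124023) + b(-161, -508) = (-82296 + 124023) + 154/225 = 41727 + 154/225 = 9388729/225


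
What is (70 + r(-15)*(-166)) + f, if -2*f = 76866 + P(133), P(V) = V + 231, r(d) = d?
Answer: -36055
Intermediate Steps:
P(V) = 231 + V
f = -38615 (f = -(76866 + (231 + 133))/2 = -(76866 + 364)/2 = -½*77230 = -38615)
(70 + r(-15)*(-166)) + f = (70 - 15*(-166)) - 38615 = (70 + 2490) - 38615 = 2560 - 38615 = -36055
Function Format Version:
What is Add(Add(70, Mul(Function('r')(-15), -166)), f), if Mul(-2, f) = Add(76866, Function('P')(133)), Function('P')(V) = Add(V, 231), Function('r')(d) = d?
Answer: -36055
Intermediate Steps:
Function('P')(V) = Add(231, V)
f = -38615 (f = Mul(Rational(-1, 2), Add(76866, Add(231, 133))) = Mul(Rational(-1, 2), Add(76866, 364)) = Mul(Rational(-1, 2), 77230) = -38615)
Add(Add(70, Mul(Function('r')(-15), -166)), f) = Add(Add(70, Mul(-15, -166)), -38615) = Add(Add(70, 2490), -38615) = Add(2560, -38615) = -36055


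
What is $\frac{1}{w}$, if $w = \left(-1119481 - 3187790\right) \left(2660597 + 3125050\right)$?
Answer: $- \frac{1}{24920349539337} \approx -4.0128 \cdot 10^{-14}$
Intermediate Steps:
$w = -24920349539337$ ($w = \left(-4307271\right) 5785647 = -24920349539337$)
$\frac{1}{w} = \frac{1}{-24920349539337} = - \frac{1}{24920349539337}$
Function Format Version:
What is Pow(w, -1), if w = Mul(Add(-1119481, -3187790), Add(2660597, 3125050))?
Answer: Rational(-1, 24920349539337) ≈ -4.0128e-14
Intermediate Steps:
w = -24920349539337 (w = Mul(-4307271, 5785647) = -24920349539337)
Pow(w, -1) = Pow(-24920349539337, -1) = Rational(-1, 24920349539337)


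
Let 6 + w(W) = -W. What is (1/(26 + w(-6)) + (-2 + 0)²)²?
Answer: 11025/676 ≈ 16.309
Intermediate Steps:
w(W) = -6 - W
(1/(26 + w(-6)) + (-2 + 0)²)² = (1/(26 + (-6 - 1*(-6))) + (-2 + 0)²)² = (1/(26 + (-6 + 6)) + (-2)²)² = (1/(26 + 0) + 4)² = (1/26 + 4)² = (105/26)² = 11025/676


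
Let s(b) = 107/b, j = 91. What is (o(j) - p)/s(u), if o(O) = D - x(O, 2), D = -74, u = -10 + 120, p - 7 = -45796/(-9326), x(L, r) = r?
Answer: -45091970/498941 ≈ -90.375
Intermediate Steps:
p = 55539/4663 (p = 7 - 45796/(-9326) = 7 - 45796*(-1/9326) = 7 + 22898/4663 = 55539/4663 ≈ 11.911)
u = 110
o(O) = -76 (o(O) = -74 - 1*2 = -74 - 2 = -76)
(o(j) - p)/s(u) = (-76 - 1*55539/4663)/((107/110)) = (-76 - 55539/4663)/((107*(1/110))) = -409927/(4663*107/110) = -409927/4663*110/107 = -45091970/498941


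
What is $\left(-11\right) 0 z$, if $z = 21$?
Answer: $0$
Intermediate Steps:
$\left(-11\right) 0 z = \left(-11\right) 0 \cdot 21 = 0 \cdot 21 = 0$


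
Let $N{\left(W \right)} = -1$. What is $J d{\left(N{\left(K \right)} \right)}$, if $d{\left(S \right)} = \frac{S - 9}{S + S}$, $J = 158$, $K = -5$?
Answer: $790$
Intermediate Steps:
$d{\left(S \right)} = \frac{-9 + S}{2 S}$
$J d{\left(N{\left(K \right)} \right)} = 158 \frac{-9 - 1}{2 \left(-1\right)} = 158 \cdot \frac{1}{2} \left(-1\right) \left(-10\right) = 158 \cdot 5 = 790$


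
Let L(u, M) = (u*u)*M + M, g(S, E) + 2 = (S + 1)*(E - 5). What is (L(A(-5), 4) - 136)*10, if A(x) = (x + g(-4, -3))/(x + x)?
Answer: -6022/5 ≈ -1204.4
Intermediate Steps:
g(S, E) = -2 + (1 + S)*(-5 + E) (g(S, E) = -2 + (S + 1)*(E - 5) = -2 + (1 + S)*(-5 + E))
A(x) = (22 + x)/(2*x) (A(x) = (x + (-7 - 3 - 5*(-4) - 3*(-4)))/(x + x) = (x + (-7 - 3 + 20 + 12))/((2*x)) = (x + 22)*(1/(2*x)) = (22 + x)*(1/(2*x)) = (22 + x)/(2*x))
L(u, M) = M + M*u² (L(u, M) = u²*M + M = M*u² + M = M + M*u²)
(L(A(-5), 4) - 136)*10 = (4*(1 + ((½)*(22 - 5)/(-5))²) - 136)*10 = (4*(1 + ((½)*(-⅕)*17)²) - 136)*10 = (4*(1 + (-17/10)²) - 136)*10 = (4*(1 + 289/100) - 136)*10 = (4*(389/100) - 136)*10 = (389/25 - 136)*10 = -3011/25*10 = -6022/5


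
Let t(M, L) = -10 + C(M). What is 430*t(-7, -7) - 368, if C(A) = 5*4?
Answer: 3932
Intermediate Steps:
C(A) = 20
t(M, L) = 10 (t(M, L) = -10 + 20 = 10)
430*t(-7, -7) - 368 = 430*10 - 368 = 4300 - 368 = 3932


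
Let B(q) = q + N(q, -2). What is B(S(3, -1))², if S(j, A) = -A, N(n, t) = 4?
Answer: 25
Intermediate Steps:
B(q) = 4 + q (B(q) = q + 4 = 4 + q)
B(S(3, -1))² = (4 - 1*(-1))² = (4 + 1)² = 5² = 25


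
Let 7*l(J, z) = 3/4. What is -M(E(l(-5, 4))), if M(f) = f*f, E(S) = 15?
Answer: -225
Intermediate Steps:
l(J, z) = 3/28 (l(J, z) = (3/4)/7 = (3*(¼))/7 = (⅐)*(¾) = 3/28)
M(f) = f²
-M(E(l(-5, 4))) = -1*15² = -1*225 = -225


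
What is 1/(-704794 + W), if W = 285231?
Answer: -1/419563 ≈ -2.3834e-6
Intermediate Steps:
1/(-704794 + W) = 1/(-704794 + 285231) = 1/(-419563) = -1/419563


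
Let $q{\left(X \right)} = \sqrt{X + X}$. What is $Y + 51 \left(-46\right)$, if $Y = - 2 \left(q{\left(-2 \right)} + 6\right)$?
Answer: $-2358 - 4 i \approx -2358.0 - 4.0 i$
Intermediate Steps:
$q{\left(X \right)} = \sqrt{2} \sqrt{X}$ ($q{\left(X \right)} = \sqrt{2 X} = \sqrt{2} \sqrt{X}$)
$Y = -12 - 4 i$ ($Y = - 2 \left(\sqrt{2} \sqrt{-2} + 6\right) = - 2 \left(\sqrt{2} i \sqrt{2} + 6\right) = - 2 \left(2 i + 6\right) = - 2 \left(6 + 2 i\right) = -12 - 4 i \approx -12.0 - 4.0 i$)
$Y + 51 \left(-46\right) = \left(-12 - 4 i\right) + 51 \left(-46\right) = \left(-12 - 4 i\right) - 2346 = -2358 - 4 i$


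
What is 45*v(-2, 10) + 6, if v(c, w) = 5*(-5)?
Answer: -1119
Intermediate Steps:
v(c, w) = -25
45*v(-2, 10) + 6 = 45*(-25) + 6 = -1125 + 6 = -1119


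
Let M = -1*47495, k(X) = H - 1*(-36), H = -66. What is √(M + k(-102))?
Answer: 5*I*√1901 ≈ 218.0*I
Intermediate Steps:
k(X) = -30 (k(X) = -66 - 1*(-36) = -66 + 36 = -30)
M = -47495
√(M + k(-102)) = √(-47495 - 30) = √(-47525) = 5*I*√1901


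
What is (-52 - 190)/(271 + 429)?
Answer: -121/350 ≈ -0.34571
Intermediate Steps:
(-52 - 190)/(271 + 429) = -242/700 = -242*1/700 = -121/350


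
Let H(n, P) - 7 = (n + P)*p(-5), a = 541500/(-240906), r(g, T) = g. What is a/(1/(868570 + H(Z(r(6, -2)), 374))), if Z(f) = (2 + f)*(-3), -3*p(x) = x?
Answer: -235325160250/120453 ≈ -1.9537e+6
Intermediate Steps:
p(x) = -x/3
a = -90250/40151 (a = 541500*(-1/240906) = -90250/40151 ≈ -2.2478)
Z(f) = -6 - 3*f
H(n, P) = 7 + 5*P/3 + 5*n/3 (H(n, P) = 7 + (n + P)*(-1/3*(-5)) = 7 + (P + n)*(5/3) = 7 + (5*P/3 + 5*n/3) = 7 + 5*P/3 + 5*n/3)
a/(1/(868570 + H(Z(r(6, -2)), 374))) = -(235335990250/120453 + 451250*(-6 - 3*6)/120453) = -(235335990250/120453 + 451250*(-6 - 18)/120453) = -90250/(40151*(1/(868570 + (7 + 1870/3 + (5/3)*(-24))))) = -90250/(40151*(1/(868570 + (7 + 1870/3 - 40)))) = -90250/(40151*(1/(868570 + 1771/3))) = -90250/(40151*(1/(2607481/3))) = -90250/(40151*3/2607481) = -90250/40151*2607481/3 = -235325160250/120453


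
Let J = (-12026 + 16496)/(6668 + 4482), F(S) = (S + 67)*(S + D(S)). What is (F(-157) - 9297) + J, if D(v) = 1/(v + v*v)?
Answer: 21998869119/4551430 ≈ 4833.4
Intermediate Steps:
D(v) = 1/(v + v²)
F(S) = (67 + S)*(S + 1/(S*(1 + S))) (F(S) = (S + 67)*(S + 1/(S*(1 + S))) = (67 + S)*(S + 1/(S*(1 + S))))
J = 447/1115 (J = 4470/11150 = 4470*(1/11150) = 447/1115 ≈ 0.40090)
(F(-157) - 9297) + J = ((67 - 157 + (-157)⁴ + 67*(-157)² + 68*(-157)³)/((-157)*(1 - 157)) - 9297) + 447/1115 = (-1/157*(67 - 157 + 607573201 + 67*24649 + 68*(-3869893))/(-156) - 9297) + 447/1115 = (-1/157*(-1/156)*(67 - 157 + 607573201 + 1651483 - 263152724) - 9297) + 447/1115 = (-1/157*(-1/156)*346071870 - 9297) + 447/1115 = (57678645/4082 - 9297) + 447/1115 = 19728291/4082 + 447/1115 = 21998869119/4551430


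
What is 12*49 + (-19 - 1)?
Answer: 568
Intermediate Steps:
12*49 + (-19 - 1) = 588 - 20 = 568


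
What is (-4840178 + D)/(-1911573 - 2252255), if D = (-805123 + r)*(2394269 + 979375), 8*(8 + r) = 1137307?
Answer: 4473243180907/8327656 ≈ 5.3716e+5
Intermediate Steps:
r = 1137243/8 (r = -8 + (⅛)*1137307 = -8 + 1137307/8 = 1137243/8 ≈ 1.4216e+5)
D = -4473233500551/2 (D = (-805123 + 1137243/8)*(2394269 + 979375) = -5303741/8*3373644 = -4473233500551/2 ≈ -2.2366e+12)
(-4840178 + D)/(-1911573 - 2252255) = (-4840178 - 4473233500551/2)/(-1911573 - 2252255) = -4473243180907/2/(-4163828) = -4473243180907/2*(-1/4163828) = 4473243180907/8327656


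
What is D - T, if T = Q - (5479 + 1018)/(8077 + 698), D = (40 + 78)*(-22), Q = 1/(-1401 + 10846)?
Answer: -43018960022/16575975 ≈ -2595.3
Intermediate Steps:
Q = 1/9445 ≈ 0.00010588
D = -2596 (D = 118*(-22) = -2596)
T = -12271078/16575975 (T = 1/9445 - (5479 + 1018)/(8077 + 698) = 1/9445 - 6497/8775 = -12271078/16575975 ≈ -0.74029)
D - T = -2596 - 1*(-12271078/16575975) = -2596 + 12271078/16575975 = -43018960022/16575975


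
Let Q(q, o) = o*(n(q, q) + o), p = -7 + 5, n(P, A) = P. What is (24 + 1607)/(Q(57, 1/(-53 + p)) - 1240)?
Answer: -4933775/3754134 ≈ -1.3142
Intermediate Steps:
p = -2
Q(q, o) = o*(o + q) (Q(q, o) = o*(q + o) = o*(o + q))
(24 + 1607)/(Q(57, 1/(-53 + p)) - 1240) = (24 + 1607)/((1/(-53 - 2) + 57)/(-53 - 2) - 1240) = 1631/((1/(-55) + 57)/(-55) - 1240) = 1631/(-(-1/55 + 57)/55 - 1240) = 1631/(-1/55*3134/55 - 1240) = 1631/(-3134/3025 - 1240) = 1631/(-3754134/3025) = 1631*(-3025/3754134) = -4933775/3754134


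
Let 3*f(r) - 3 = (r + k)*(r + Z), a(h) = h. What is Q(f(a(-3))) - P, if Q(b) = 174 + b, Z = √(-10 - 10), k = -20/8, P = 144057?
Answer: -287753/2 - 11*I*√5/3 ≈ -1.4388e+5 - 8.1989*I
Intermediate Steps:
k = -5/2 (k = -20*⅛ = -5/2 ≈ -2.5000)
Z = 2*I*√5 (Z = √(-20) = 2*I*√5 ≈ 4.4721*I)
f(r) = 1 + (-5/2 + r)*(r + 2*I*√5)/3 (f(r) = 1 + ((r - 5/2)*(r + 2*I*√5))/3 = 1 + ((-5/2 + r)*(r + 2*I*√5))/3 = 1 + (-5/2 + r)*(r + 2*I*√5)/3)
Q(f(a(-3))) - P = (174 + (1 - ⅚*(-3) + (⅓)*(-3)² - 5*I*√5/3 + (⅔)*I*(-3)*√5)) - 1*144057 = (174 + (1 + 5/2 + (⅓)*9 - 5*I*√5/3 - 2*I*√5)) - 144057 = (174 + (1 + 5/2 + 3 - 5*I*√5/3 - 2*I*√5)) - 144057 = (174 + (13/2 - 11*I*√5/3)) - 144057 = (361/2 - 11*I*√5/3) - 144057 = -287753/2 - 11*I*√5/3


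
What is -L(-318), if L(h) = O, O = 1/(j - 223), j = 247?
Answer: -1/24 ≈ -0.041667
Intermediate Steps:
O = 1/24 (O = 1/(247 - 223) = 1/24 ≈ 0.041667)
L(h) = 1/24
-L(-318) = -1*1/24 = -1/24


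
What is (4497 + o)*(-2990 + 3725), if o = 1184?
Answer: 4175535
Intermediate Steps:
(4497 + o)*(-2990 + 3725) = (4497 + 1184)*(-2990 + 3725) = 5681*735 = 4175535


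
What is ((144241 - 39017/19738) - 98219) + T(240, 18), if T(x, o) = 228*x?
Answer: 1988406579/19738 ≈ 1.0074e+5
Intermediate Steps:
((144241 - 39017/19738) - 98219) + T(240, 18) = ((144241 - 39017/19738) - 98219) + 228*240 = ((144241 - 39017/19738) - 98219) + 54720 = (2846989841/19738 - 98219) + 54720 = 908343219/19738 + 54720 = 1988406579/19738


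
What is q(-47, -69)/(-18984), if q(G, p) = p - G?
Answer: 11/9492 ≈ 0.0011589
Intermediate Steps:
q(-47, -69)/(-18984) = (-69 - 1*(-47))/(-18984) = (-69 + 47)*(-1/18984) = -22*(-1/18984) = 11/9492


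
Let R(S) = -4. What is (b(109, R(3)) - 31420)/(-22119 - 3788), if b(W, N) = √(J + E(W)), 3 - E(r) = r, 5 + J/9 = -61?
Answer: 31420/25907 - 10*I*√7/25907 ≈ 1.2128 - 0.0010212*I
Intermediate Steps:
J = -594 (J = -45 + 9*(-61) = -45 - 549 = -594)
E(r) = 3 - r
b(W, N) = √(-591 - W) (b(W, N) = √(-594 + (3 - W)) = √(-591 - W))
(b(109, R(3)) - 31420)/(-22119 - 3788) = (√(-591 - 1*109) - 31420)/(-22119 - 3788) = (√(-591 - 109) - 31420)/(-25907) = (√(-700) - 31420)*(-1/25907) = (10*I*√7 - 31420)*(-1/25907) = (-31420 + 10*I*√7)*(-1/25907) = 31420/25907 - 10*I*√7/25907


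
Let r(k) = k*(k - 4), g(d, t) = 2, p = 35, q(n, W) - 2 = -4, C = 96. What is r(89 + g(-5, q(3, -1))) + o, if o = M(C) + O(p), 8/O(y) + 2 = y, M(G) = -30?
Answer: 260279/33 ≈ 7887.2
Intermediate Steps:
q(n, W) = -2 (q(n, W) = 2 - 4 = -2)
O(y) = 8/(-2 + y)
o = -982/33 (o = -30 + 8/(-2 + 35) = -30 + 8/33 = -982/33 ≈ -29.758)
r(k) = k*(-4 + k)
r(89 + g(-5, q(3, -1))) + o = (89 + 2)*(-4 + (89 + 2)) - 982/33 = 91*(-4 + 91) - 982/33 = 91*87 - 982/33 = 7917 - 982/33 = 260279/33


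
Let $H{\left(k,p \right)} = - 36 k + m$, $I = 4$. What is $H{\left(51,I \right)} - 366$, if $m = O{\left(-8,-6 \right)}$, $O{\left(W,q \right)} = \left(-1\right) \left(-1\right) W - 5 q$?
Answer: $-2180$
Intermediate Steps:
$O{\left(W,q \right)} = W - 5 q$ ($O{\left(W,q \right)} = 1 W - 5 q = W - 5 q$)
$m = 22$ ($m = -8 - -30 = -8 + 30 = 22$)
$H{\left(k,p \right)} = 22 - 36 k$ ($H{\left(k,p \right)} = - 36 k + 22 = 22 - 36 k$)
$H{\left(51,I \right)} - 366 = \left(22 - 1836\right) - 366 = -1814 - 366 = -2180$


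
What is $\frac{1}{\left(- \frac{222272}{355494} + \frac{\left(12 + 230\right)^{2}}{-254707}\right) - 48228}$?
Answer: $- \frac{45273405129}{2183484499253872} \approx -2.0734 \cdot 10^{-5}$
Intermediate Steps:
$\frac{1}{\left(- \frac{222272}{355494} + \frac{\left(12 + 230\right)^{2}}{-254707}\right) - 48228} = \frac{1}{\left(\left(-222272\right) \frac{1}{355494} + 242^{2} \left(- \frac{1}{254707}\right)\right) - 48228} = \frac{1}{\left(- \frac{111136}{177747} + 58564 \left(- \frac{1}{254707}\right)\right) - 48228} = \frac{1}{\left(- \frac{111136}{177747} - \frac{58564}{254707}\right) - 48228} = \frac{1}{- \frac{38716692460}{45273405129} - 48228} = \frac{1}{- \frac{2183484499253872}{45273405129}} = - \frac{45273405129}{2183484499253872}$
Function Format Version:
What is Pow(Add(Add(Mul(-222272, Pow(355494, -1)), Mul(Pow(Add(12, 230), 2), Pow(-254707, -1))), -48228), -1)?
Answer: Rational(-45273405129, 2183484499253872) ≈ -2.0734e-5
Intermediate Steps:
Pow(Add(Add(Mul(-222272, Pow(355494, -1)), Mul(Pow(Add(12, 230), 2), Pow(-254707, -1))), -48228), -1) = Pow(Add(Add(Mul(-222272, Rational(1, 355494)), Mul(Pow(242, 2), Rational(-1, 254707))), -48228), -1) = Pow(Add(Add(Rational(-111136, 177747), Mul(58564, Rational(-1, 254707))), -48228), -1) = Pow(Add(Add(Rational(-111136, 177747), Rational(-58564, 254707)), -48228), -1) = Pow(Add(Rational(-38716692460, 45273405129), -48228), -1) = Pow(Rational(-2183484499253872, 45273405129), -1) = Rational(-45273405129, 2183484499253872)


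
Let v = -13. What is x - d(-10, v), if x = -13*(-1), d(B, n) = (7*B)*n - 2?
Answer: -895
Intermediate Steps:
d(B, n) = -2 + 7*B*n (d(B, n) = 7*B*n - 2 = -2 + 7*B*n)
x = 13
x - d(-10, v) = 13 - (-2 + 7*(-10)*(-13)) = 13 - (-2 + 910) = 13 - 1*908 = 13 - 908 = -895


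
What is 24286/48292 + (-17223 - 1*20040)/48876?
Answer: -51041855/196693316 ≈ -0.25950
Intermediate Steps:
24286/48292 + (-17223 - 1*20040)/48876 = 24286*(1/48292) + (-17223 - 20040)*(1/48876) = 12143/24146 - 37263*1/48876 = 12143/24146 - 12421/16292 = -51041855/196693316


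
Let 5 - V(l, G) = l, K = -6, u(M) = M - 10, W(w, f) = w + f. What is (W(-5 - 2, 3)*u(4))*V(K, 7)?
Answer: 264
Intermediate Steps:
W(w, f) = f + w
u(M) = -10 + M
V(l, G) = 5 - l
(W(-5 - 2, 3)*u(4))*V(K, 7) = ((3 + (-5 - 2))*(-10 + 4))*(5 - 1*(-6)) = ((3 - 7)*(-6))*(5 + 6) = -4*(-6)*11 = 24*11 = 264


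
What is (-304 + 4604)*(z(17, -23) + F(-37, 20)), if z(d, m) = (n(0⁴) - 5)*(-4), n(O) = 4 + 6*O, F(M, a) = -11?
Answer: -30100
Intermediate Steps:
z(d, m) = 4 (z(d, m) = ((4 + 6*0⁴) - 5)*(-4) = ((4 + 6*0) - 5)*(-4) = ((4 + 0) - 5)*(-4) = (4 - 5)*(-4) = -1*(-4) = 4)
(-304 + 4604)*(z(17, -23) + F(-37, 20)) = (-304 + 4604)*(4 - 11) = 4300*(-7) = -30100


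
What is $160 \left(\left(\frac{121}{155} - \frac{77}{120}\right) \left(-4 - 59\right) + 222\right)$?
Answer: $\frac{1057692}{31} \approx 34119.0$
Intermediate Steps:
$160 \left(\left(\frac{121}{155} - \frac{77}{120}\right) \left(-4 - 59\right) + 222\right) = 160 \left(\left(121 \cdot \frac{1}{155} - \frac{77}{120}\right) \left(-63\right) + 222\right) = 160 \left(\left(\frac{121}{155} - \frac{77}{120}\right) \left(-63\right) + 222\right) = 160 \left(\frac{517}{3720} \left(-63\right) + 222\right) = 160 \left(- \frac{10857}{1240} + 222\right) = 160 \cdot \frac{264423}{1240} = \frac{1057692}{31}$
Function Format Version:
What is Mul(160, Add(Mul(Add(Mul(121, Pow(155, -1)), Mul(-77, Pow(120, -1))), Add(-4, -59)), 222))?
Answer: Rational(1057692, 31) ≈ 34119.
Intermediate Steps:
Mul(160, Add(Mul(Add(Mul(121, Pow(155, -1)), Mul(-77, Pow(120, -1))), Add(-4, -59)), 222)) = Mul(160, Add(Mul(Add(Mul(121, Rational(1, 155)), Mul(-77, Rational(1, 120))), -63), 222)) = Mul(160, Add(Mul(Add(Rational(121, 155), Rational(-77, 120)), -63), 222)) = Mul(160, Add(Mul(Rational(517, 3720), -63), 222)) = Mul(160, Add(Rational(-10857, 1240), 222)) = Mul(160, Rational(264423, 1240)) = Rational(1057692, 31)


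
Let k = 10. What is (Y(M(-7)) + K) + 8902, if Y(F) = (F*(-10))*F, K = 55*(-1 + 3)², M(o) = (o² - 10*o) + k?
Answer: -157288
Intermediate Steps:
M(o) = 10 + o² - 10*o (M(o) = (o² - 10*o) + 10 = 10 + o² - 10*o)
K = 220 (K = 55*2² = 55*4 = 220)
Y(F) = -10*F² (Y(F) = (-10*F)*F = -10*F²)
(Y(M(-7)) + K) + 8902 = (-10*(10 + (-7)² - 10*(-7))² + 220) + 8902 = (-10*(10 + 49 + 70)² + 220) + 8902 = (-10*129² + 220) + 8902 = (-10*16641 + 220) + 8902 = (-166410 + 220) + 8902 = -166190 + 8902 = -157288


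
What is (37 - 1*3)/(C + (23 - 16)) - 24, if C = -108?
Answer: -2458/101 ≈ -24.337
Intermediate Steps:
(37 - 1*3)/(C + (23 - 16)) - 24 = (37 - 1*3)/(-108 + (23 - 16)) - 24 = (37 - 3)/(-108 + 7) - 24 = 34/(-101) - 24 = -1/101*34 - 24 = -34/101 - 24 = -2458/101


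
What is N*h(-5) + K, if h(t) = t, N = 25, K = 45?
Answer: -80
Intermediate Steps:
N*h(-5) + K = 25*(-5) + 45 = -125 + 45 = -80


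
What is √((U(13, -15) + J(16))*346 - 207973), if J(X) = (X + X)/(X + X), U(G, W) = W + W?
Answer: 3*I*√24223 ≈ 466.91*I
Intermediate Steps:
U(G, W) = 2*W
J(X) = 1 (J(X) = (2*X)/((2*X)) = (2*X)*(1/(2*X)) = 1)
√((U(13, -15) + J(16))*346 - 207973) = √((2*(-15) + 1)*346 - 207973) = √((-30 + 1)*346 - 207973) = √(-29*346 - 207973) = √(-10034 - 207973) = √(-218007) = 3*I*√24223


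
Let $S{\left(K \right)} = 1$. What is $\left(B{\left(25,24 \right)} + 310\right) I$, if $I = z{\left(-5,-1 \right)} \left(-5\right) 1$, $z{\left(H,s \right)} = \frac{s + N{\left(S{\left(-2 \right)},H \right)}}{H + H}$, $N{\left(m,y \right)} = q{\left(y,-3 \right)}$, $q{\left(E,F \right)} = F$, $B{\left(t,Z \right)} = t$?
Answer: $-670$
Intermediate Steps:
$N{\left(m,y \right)} = -3$
$z{\left(H,s \right)} = \frac{-3 + s}{2 H}$ ($z{\left(H,s \right)} = \frac{s - 3}{H + H} = \frac{-3 + s}{2 H}$)
$I = -2$ ($I = \frac{-3 - 1}{2 \left(-5\right)} \left(-5\right) 1 = \frac{1}{2} \left(- \frac{1}{5}\right) \left(-4\right) \left(-5\right) 1 = \frac{2}{5} \left(-5\right) 1 = \left(-2\right) 1 = -2$)
$\left(B{\left(25,24 \right)} + 310\right) I = \left(25 + 310\right) \left(-2\right) = 335 \left(-2\right) = -670$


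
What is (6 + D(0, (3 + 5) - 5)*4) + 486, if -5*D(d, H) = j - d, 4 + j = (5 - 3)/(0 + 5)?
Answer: 12372/25 ≈ 494.88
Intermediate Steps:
j = -18/5 (j = -4 + (5 - 3)/(0 + 5) = -4 + 2/5 = -4 + 2*(⅕) = -4 + ⅖ = -18/5 ≈ -3.6000)
D(d, H) = 18/25 + d/5 (D(d, H) = -(-18/5 - d)/5 = 18/25 + d/5)
(6 + D(0, (3 + 5) - 5)*4) + 486 = (6 + (18/25 + (⅕)*0)*4) + 486 = (6 + (18/25 + 0)*4) + 486 = (6 + (18/25)*4) + 486 = (6 + 72/25) + 486 = 222/25 + 486 = 12372/25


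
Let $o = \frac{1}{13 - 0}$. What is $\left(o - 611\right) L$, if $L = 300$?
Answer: $- \frac{2382600}{13} \approx -1.8328 \cdot 10^{5}$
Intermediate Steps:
$o = \frac{1}{13}$ ($o = \frac{1}{13 + 0} = \frac{1}{13} \approx 0.076923$)
$\left(o - 611\right) L = \left(\frac{1}{13} - 611\right) 300 = \left(- \frac{7942}{13}\right) 300 = - \frac{2382600}{13}$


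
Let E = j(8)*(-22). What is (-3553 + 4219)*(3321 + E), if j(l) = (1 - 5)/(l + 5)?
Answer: 28811826/13 ≈ 2.2163e+6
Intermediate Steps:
j(l) = -4/(5 + l)
E = 88/13 (E = -4/(5 + 8)*(-22) = -4/13*(-22) = 88/13 ≈ 6.7692)
(-3553 + 4219)*(3321 + E) = (-3553 + 4219)*(3321 + 88/13) = 666*(43261/13) = 28811826/13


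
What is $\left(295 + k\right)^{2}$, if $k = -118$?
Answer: $31329$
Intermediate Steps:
$\left(295 + k\right)^{2} = \left(295 - 118\right)^{2} = 177^{2} = 31329$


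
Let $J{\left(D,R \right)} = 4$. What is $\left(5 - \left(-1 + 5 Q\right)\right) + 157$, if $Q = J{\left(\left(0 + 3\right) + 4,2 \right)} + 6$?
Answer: $113$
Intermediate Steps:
$Q = 10$ ($Q = 4 + 6 = 10$)
$\left(5 - \left(-1 + 5 Q\right)\right) + 157 = \left(5 + \left(1 - 50\right)\right) + 157 = \left(5 - 49\right) + 157 = -44 + 157 = 113$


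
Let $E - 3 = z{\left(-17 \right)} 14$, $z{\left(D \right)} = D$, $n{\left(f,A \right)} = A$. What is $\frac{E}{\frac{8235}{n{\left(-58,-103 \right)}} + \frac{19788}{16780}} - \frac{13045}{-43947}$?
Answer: $\frac{1635460202035}{498597524316} \approx 3.2801$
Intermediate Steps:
$E = -235$ ($E = 3 - 238 = -235$)
$\frac{E}{\frac{8235}{n{\left(-58,-103 \right)}} + \frac{19788}{16780}} - \frac{13045}{-43947} = - \frac{235}{\frac{8235}{-103} + \frac{19788}{16780}} - \frac{13045}{-43947} = - \frac{235}{8235 \left(- \frac{1}{103}\right) + 19788 \cdot \frac{1}{16780}} - - \frac{13045}{43947} = - \frac{235}{- \frac{8235}{103} + \frac{4947}{4195}} + \frac{13045}{43947} = - \frac{235}{- \frac{34036284}{432085}} + \frac{13045}{43947} = \left(-235\right) \left(- \frac{432085}{34036284}\right) + \frac{13045}{43947} = \frac{101539975}{34036284} + \frac{13045}{43947} = \frac{1635460202035}{498597524316}$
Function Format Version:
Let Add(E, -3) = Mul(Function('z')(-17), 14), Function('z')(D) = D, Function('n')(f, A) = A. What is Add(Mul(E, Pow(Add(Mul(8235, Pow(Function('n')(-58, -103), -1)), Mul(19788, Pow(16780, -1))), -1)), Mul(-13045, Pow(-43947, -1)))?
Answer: Rational(1635460202035, 498597524316) ≈ 3.2801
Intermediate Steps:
E = -235 (E = Add(3, Mul(-17, 14)) = Add(3, -238) = -235)
Add(Mul(E, Pow(Add(Mul(8235, Pow(Function('n')(-58, -103), -1)), Mul(19788, Pow(16780, -1))), -1)), Mul(-13045, Pow(-43947, -1))) = Add(Mul(-235, Pow(Add(Mul(8235, Pow(-103, -1)), Mul(19788, Pow(16780, -1))), -1)), Mul(-13045, Pow(-43947, -1))) = Add(Mul(-235, Pow(Add(Mul(8235, Rational(-1, 103)), Mul(19788, Rational(1, 16780))), -1)), Mul(-13045, Rational(-1, 43947))) = Add(Mul(-235, Pow(Add(Rational(-8235, 103), Rational(4947, 4195)), -1)), Rational(13045, 43947)) = Add(Mul(-235, Pow(Rational(-34036284, 432085), -1)), Rational(13045, 43947)) = Add(Mul(-235, Rational(-432085, 34036284)), Rational(13045, 43947)) = Add(Rational(101539975, 34036284), Rational(13045, 43947)) = Rational(1635460202035, 498597524316)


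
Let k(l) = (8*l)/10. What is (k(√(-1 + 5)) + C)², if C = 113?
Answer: 328329/25 ≈ 13133.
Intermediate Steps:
k(l) = 4*l/5 (k(l) = (8*l)*(⅒) = 4*l/5)
(k(√(-1 + 5)) + C)² = (4*√(-1 + 5)/5 + 113)² = (4*√4/5 + 113)² = ((⅘)*2 + 113)² = (8/5 + 113)² = (573/5)² = 328329/25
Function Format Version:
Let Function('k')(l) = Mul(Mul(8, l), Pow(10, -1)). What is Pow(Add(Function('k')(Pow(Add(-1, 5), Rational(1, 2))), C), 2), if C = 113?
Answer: Rational(328329, 25) ≈ 13133.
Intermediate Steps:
Function('k')(l) = Mul(Rational(4, 5), l) (Function('k')(l) = Mul(Mul(8, l), Rational(1, 10)) = Mul(Rational(4, 5), l))
Pow(Add(Function('k')(Pow(Add(-1, 5), Rational(1, 2))), C), 2) = Pow(Add(Mul(Rational(4, 5), Pow(Add(-1, 5), Rational(1, 2))), 113), 2) = Pow(Add(Mul(Rational(4, 5), Pow(4, Rational(1, 2))), 113), 2) = Pow(Add(Mul(Rational(4, 5), 2), 113), 2) = Pow(Add(Rational(8, 5), 113), 2) = Pow(Rational(573, 5), 2) = Rational(328329, 25)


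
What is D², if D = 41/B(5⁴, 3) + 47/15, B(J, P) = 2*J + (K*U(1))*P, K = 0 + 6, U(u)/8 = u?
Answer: 2601769/260100 ≈ 10.003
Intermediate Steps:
U(u) = 8*u
K = 6
B(J, P) = 2*J + 48*P (B(J, P) = 2*J + (6*(8*1))*P = 2*J + (6*8)*P = 2*J + 48*P)
D = 1613/510 (D = 41/(2*5⁴ + 48*3) + 47/15 = 41/(2*625 + 144) + 47*(1/15) = 41/(1250 + 144) + 47/15 = 41/1394 + 47/15 = 41*(1/1394) + 47/15 = 1/34 + 47/15 = 1613/510 ≈ 3.1627)
D² = (1613/510)² = 2601769/260100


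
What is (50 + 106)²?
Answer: 24336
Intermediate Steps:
(50 + 106)² = 156² = 24336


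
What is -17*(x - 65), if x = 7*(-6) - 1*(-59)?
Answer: 816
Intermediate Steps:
x = 17 (x = -42 + 59 = 17)
-17*(x - 65) = -17*(17 - 65) = -17*(-48) = 816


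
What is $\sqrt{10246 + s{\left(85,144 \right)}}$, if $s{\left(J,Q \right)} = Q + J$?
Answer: $5 \sqrt{419} \approx 102.35$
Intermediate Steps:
$s{\left(J,Q \right)} = J + Q$
$\sqrt{10246 + s{\left(85,144 \right)}} = \sqrt{10246 + \left(85 + 144\right)} = \sqrt{10246 + 229} = \sqrt{10475} = 5 \sqrt{419}$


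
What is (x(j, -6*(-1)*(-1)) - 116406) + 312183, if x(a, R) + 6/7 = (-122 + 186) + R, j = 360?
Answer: 1370839/7 ≈ 1.9583e+5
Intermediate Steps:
x(a, R) = 442/7 + R (x(a, R) = -6/7 + ((-122 + 186) + R) = -6/7 + (64 + R) = 442/7 + R)
(x(j, -6*(-1)*(-1)) - 116406) + 312183 = ((442/7 - 6*(-1)*(-1)) - 116406) + 312183 = ((442/7 + 6*(-1)) - 116406) + 312183 = ((442/7 - 6) - 116406) + 312183 = (400/7 - 116406) + 312183 = -814442/7 + 312183 = 1370839/7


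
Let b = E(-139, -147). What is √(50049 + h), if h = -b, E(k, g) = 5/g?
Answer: 2*√5517906/21 ≈ 223.72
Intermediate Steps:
b = -5/147 (b = 5/(-147) = 5*(-1/147) = -5/147 ≈ -0.034014)
h = 5/147 (h = -1*(-5/147) = 5/147 ≈ 0.034014)
√(50049 + h) = √(50049 + 5/147) = √(7357208/147) = 2*√5517906/21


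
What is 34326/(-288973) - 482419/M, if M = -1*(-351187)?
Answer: -151460910649/101483560951 ≈ -1.4925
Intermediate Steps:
M = 351187
34326/(-288973) - 482419/M = 34326/(-288973) - 482419/351187 = 34326*(-1/288973) - 482419*1/351187 = -34326/288973 - 482419/351187 = -151460910649/101483560951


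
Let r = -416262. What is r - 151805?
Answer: -568067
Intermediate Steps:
r - 151805 = -416262 - 151805 = -568067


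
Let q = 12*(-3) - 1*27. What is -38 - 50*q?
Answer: 3112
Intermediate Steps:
q = -63 (q = -36 - 27 = -63)
-38 - 50*q = -38 - 50*(-63) = -38 + 3150 = 3112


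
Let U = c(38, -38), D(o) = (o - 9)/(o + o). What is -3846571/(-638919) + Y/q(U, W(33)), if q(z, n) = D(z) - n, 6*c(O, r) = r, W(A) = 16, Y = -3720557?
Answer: 45166637486228/179536239 ≈ 2.5157e+5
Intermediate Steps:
c(O, r) = r/6
D(o) = (-9 + o)/(2*o) (D(o) = (-9 + o)/((2*o)) = (-9 + o)*(1/(2*o)) = (-9 + o)/(2*o))
U = -19/3 (U = (⅙)*(-38) = -19/3 ≈ -6.3333)
q(z, n) = -n + (-9 + z)/(2*z) (q(z, n) = (-9 + z)/(2*z) - n = -n + (-9 + z)/(2*z))
-3846571/(-638919) + Y/q(U, W(33)) = -3846571/(-638919) - 3720557/(½ - 1*16 - 9/(2*(-19/3))) = -3846571*(-1/638919) - 3720557/(½ - 16 - 9/2*(-3/19)) = 3846571/638919 - 3720557/(½ - 16 + 27/38) = 3846571/638919 - 3720557/(-281/19) = 3846571/638919 - 3720557*(-19/281) = 3846571/638919 + 70690583/281 = 45166637486228/179536239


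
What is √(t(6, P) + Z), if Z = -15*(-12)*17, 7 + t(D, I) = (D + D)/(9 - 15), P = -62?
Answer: 3*√339 ≈ 55.236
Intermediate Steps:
t(D, I) = -7 - D/3 (t(D, I) = -7 + (D + D)/(9 - 15) = -7 + (2*D)/(-6) = -7 + (2*D)*(-⅙) = -7 - D/3)
Z = 3060 (Z = 180*17 = 3060)
√(t(6, P) + Z) = √((-7 - ⅓*6) + 3060) = √((-7 - 2) + 3060) = √(-9 + 3060) = √3051 = 3*√339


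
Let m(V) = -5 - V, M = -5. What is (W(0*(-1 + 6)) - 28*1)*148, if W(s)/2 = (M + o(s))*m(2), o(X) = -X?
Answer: 6216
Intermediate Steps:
W(s) = 70 + 14*s (W(s) = 2*((-5 - s)*(-5 - 1*2)) = 2*((-5 - s)*(-5 - 2)) = 2*((-5 - s)*(-7)) = 2*(35 + 7*s) = 70 + 14*s)
(W(0*(-1 + 6)) - 28*1)*148 = ((70 + 14*(0*(-1 + 6))) - 28*1)*148 = ((70 + 14*(0*5)) - 28)*148 = ((70 + 14*0) - 28)*148 = ((70 + 0) - 28)*148 = (70 - 28)*148 = 42*148 = 6216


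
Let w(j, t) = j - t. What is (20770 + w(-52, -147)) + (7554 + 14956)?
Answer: 43375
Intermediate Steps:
(20770 + w(-52, -147)) + (7554 + 14956) = (20770 + (-52 - 1*(-147))) + (7554 + 14956) = (20770 + (-52 + 147)) + 22510 = (20770 + 95) + 22510 = 20865 + 22510 = 43375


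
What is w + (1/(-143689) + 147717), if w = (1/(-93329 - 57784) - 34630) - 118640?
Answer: -120573821128723/21713275857 ≈ -5553.0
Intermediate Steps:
w = -23161089511/151113 (w = (1/(-151113) - 34630) - 118640 = (-1/151113 - 34630) - 118640 = -5233043191/151113 - 118640 = -23161089511/151113 ≈ -1.5327e+5)
w + (1/(-143689) + 147717) = -23161089511/151113 + (1/(-143689) + 147717) = -23161089511/151113 + (-1/143689 + 147717) = -23161089511/151113 + 21225308012/143689 = -120573821128723/21713275857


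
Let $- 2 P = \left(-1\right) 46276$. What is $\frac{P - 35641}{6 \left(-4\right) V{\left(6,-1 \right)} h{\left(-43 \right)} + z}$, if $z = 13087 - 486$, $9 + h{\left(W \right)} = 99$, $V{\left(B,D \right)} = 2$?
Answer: $- \frac{12503}{8281} \approx -1.5098$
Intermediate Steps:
$h{\left(W \right)} = 90$ ($h{\left(W \right)} = -9 + 99 = 90$)
$P = 23138$ ($P = - \frac{\left(-1\right) 46276}{2} = \left(- \frac{1}{2}\right) \left(-46276\right) = 23138$)
$z = 12601$
$\frac{P - 35641}{6 \left(-4\right) V{\left(6,-1 \right)} h{\left(-43 \right)} + z} = \frac{23138 - 35641}{6 \left(-4\right) 2 \cdot 90 + 12601} = - \frac{12503}{\left(-24\right) 2 \cdot 90 + 12601} = - \frac{12503}{\left(-48\right) 90 + 12601} = - \frac{12503}{-4320 + 12601} = - \frac{12503}{8281}$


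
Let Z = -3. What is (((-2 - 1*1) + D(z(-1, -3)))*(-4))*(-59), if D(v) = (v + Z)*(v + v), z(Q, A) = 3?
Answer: -708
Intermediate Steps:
D(v) = 2*v*(-3 + v) (D(v) = (v - 3)*(v + v) = (-3 + v)*(2*v) = 2*v*(-3 + v))
(((-2 - 1*1) + D(z(-1, -3)))*(-4))*(-59) = (((-2 - 1*1) + 2*3*(-3 + 3))*(-4))*(-59) = (((-2 - 1) + 2*3*0)*(-4))*(-59) = ((-3 + 0)*(-4))*(-59) = -3*(-4)*(-59) = 12*(-59) = -708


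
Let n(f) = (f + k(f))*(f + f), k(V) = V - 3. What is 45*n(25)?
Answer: 105750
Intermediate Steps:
k(V) = -3 + V
n(f) = 2*f*(-3 + 2*f) (n(f) = (f + (-3 + f))*(f + f) = (-3 + 2*f)*(2*f) = 2*f*(-3 + 2*f))
45*n(25) = 45*(2*25*(-3 + 2*25)) = 45*(2*25*(-3 + 50)) = 45*(2*25*47) = 45*2350 = 105750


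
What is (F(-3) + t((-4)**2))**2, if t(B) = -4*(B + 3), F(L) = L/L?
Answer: 5625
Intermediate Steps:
F(L) = 1
t(B) = -12 - 4*B (t(B) = -4*(3 + B) = -12 - 4*B)
(F(-3) + t((-4)**2))**2 = (1 + (-12 - 4*(-4)**2))**2 = (1 + (-12 - 4*16))**2 = (1 + (-12 - 64))**2 = (1 - 76)**2 = (-75)**2 = 5625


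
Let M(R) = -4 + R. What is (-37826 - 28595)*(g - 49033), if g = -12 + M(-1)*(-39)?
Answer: 3244665850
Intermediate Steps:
g = 183 (g = -12 + (-4 - 1)*(-39) = -12 - 5*(-39) = -12 + 195 = 183)
(-37826 - 28595)*(g - 49033) = (-37826 - 28595)*(183 - 49033) = -66421*(-48850) = 3244665850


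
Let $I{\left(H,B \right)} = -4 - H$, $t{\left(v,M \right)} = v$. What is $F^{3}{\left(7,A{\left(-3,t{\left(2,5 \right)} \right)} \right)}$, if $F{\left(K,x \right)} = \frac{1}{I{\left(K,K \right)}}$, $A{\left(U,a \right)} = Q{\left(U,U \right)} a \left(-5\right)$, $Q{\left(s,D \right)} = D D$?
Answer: $- \frac{1}{1331} \approx -0.00075131$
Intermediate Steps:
$Q{\left(s,D \right)} = D^{2}$
$A{\left(U,a \right)} = - 5 a U^{2}$ ($A{\left(U,a \right)} = U^{2} a \left(-5\right) = a U^{2} \left(-5\right) = - 5 a U^{2}$)
$F{\left(K,x \right)} = \frac{1}{-4 - K}$
$F^{3}{\left(7,A{\left(-3,t{\left(2,5 \right)} \right)} \right)} = \left(- \frac{1}{4 + 7}\right)^{3} = \left(- \frac{1}{11}\right)^{3} = - \frac{1}{1331}$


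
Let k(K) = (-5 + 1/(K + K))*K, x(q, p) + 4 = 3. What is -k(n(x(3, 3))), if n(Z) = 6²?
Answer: 359/2 ≈ 179.50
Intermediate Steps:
x(q, p) = -1 (x(q, p) = -4 + 3 = -1)
n(Z) = 36
k(K) = K*(-5 + 1/(2*K)) (k(K) = (-5 + 1/(2*K))*K = K*(-5 + 1/(2*K)))
-k(n(x(3, 3))) = -(½ - 5*36) = -(½ - 180) = -1*(-359/2) = 359/2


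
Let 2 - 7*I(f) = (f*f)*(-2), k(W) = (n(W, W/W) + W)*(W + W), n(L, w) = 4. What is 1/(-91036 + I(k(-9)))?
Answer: -7/621050 ≈ -1.1271e-5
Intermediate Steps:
k(W) = 2*W*(4 + W) (k(W) = (4 + W)*(W + W) = (4 + W)*(2*W) = 2*W*(4 + W))
I(f) = 2/7 + 2*f**2/7 (I(f) = 2/7 - f*f*(-2)/7 = 2/7 - f**2*(-2)/7 = 2/7 - (-2)*f**2/7 = 2/7 + 2*f**2/7)
1/(-91036 + I(k(-9))) = 1/(-91036 + (2/7 + 2*(2*(-9)*(4 - 9))**2/7)) = 1/(-91036 + (2/7 + 2*(2*(-9)*(-5))**2/7)) = 1/(-91036 + (2/7 + (2/7)*90**2)) = 1/(-91036 + (2/7 + (2/7)*8100)) = 1/(-91036 + (2/7 + 16200/7)) = 1/(-91036 + 16202/7) = 1/(-621050/7) = -7/621050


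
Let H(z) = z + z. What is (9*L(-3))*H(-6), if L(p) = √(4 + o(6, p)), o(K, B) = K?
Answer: -108*√10 ≈ -341.53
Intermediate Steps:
H(z) = 2*z
L(p) = √10 (L(p) = √(4 + 6) = √10)
(9*L(-3))*H(-6) = (9*√10)*(2*(-6)) = (9*√10)*(-12) = -108*√10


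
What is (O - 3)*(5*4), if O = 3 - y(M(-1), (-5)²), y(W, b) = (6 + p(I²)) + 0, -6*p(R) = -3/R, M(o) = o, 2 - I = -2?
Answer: -965/8 ≈ -120.63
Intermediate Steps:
I = 4 (I = 2 - 1*(-2) = 2 + 2 = 4)
p(R) = 1/(2*R) (p(R) = -(-1)/(2*R) = 1/(2*R))
y(W, b) = 193/32 (y(W, b) = (6 + 1/(2*(4²))) + 0 = (6 + (½)/16) + 0 = (6 + (½)*(1/16)) + 0 = (6 + 1/32) + 0 = 193/32 + 0 = 193/32)
O = -97/32 (O = 3 - 1*193/32 = 3 - 193/32 = -97/32 ≈ -3.0313)
(O - 3)*(5*4) = (-97/32 - 3)*(5*4) = -193/32*20 = -965/8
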